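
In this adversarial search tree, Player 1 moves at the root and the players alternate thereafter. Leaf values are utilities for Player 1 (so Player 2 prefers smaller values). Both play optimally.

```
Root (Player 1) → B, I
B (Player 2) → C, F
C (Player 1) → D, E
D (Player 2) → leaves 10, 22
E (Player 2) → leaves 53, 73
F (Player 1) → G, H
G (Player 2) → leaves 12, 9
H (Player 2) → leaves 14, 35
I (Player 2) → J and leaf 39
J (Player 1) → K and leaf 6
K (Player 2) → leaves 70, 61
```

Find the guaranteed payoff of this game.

D (Player 2): min(10, 22) = 10
E (Player 2): min(53, 73) = 53
C (Player 1): max(10, 53) = 53
G (Player 2): min(12, 9) = 9
H (Player 2): min(14, 35) = 14
F (Player 1): max(9, 14) = 14
B (Player 2): min(53, 14) = 14
K (Player 2): min(70, 61) = 61
J (Player 1): max(61, 6) = 61
I (Player 2): min(61, 39) = 39
Root (Player 1): max(14, 39) = 39

39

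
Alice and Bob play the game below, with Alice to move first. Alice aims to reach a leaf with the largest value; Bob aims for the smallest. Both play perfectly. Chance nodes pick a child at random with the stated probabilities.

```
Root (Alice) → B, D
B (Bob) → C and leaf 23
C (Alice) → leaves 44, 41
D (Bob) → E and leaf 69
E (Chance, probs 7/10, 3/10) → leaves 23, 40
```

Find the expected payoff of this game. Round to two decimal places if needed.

C (Alice): max(44, 41) = 44
B (Bob): min(44, 23) = 23
E (Chance): 7/10·23 + 3/10·40 = 28.1
D (Bob): min(28.1, 69) = 28.1
Root (Alice): max(23, 28.1) = 28.1

28.1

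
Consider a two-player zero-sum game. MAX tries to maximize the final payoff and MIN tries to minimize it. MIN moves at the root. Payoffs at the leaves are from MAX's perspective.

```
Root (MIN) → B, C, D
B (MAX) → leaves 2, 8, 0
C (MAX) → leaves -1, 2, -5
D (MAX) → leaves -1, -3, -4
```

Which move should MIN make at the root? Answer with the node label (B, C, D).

D

B (MAX): max(2, 8, 0) = 8
C (MAX): max(-1, 2, -5) = 2
D (MAX): max(-1, -3, -4) = -1
Root (MIN): min(8, 2, -1) = -1
MIN picks the child with the lowest value: D (value -1).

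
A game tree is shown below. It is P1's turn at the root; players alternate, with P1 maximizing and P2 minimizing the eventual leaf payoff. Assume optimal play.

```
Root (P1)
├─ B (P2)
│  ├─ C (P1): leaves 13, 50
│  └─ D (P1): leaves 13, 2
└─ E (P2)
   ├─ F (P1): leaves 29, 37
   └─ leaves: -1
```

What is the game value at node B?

13

C: max(13, 50) = 50
D: max(13, 2) = 13
B: min(50, 13) = 13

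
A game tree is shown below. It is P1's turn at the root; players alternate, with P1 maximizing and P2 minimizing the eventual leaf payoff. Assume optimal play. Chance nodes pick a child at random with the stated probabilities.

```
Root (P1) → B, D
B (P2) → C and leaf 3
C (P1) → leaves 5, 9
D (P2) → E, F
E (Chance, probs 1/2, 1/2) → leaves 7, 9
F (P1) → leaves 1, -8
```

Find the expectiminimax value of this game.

3

C (P1): max(5, 9) = 9
B (P2): min(9, 3) = 3
E (Chance): 1/2·7 + 1/2·9 = 8
F (P1): max(1, -8) = 1
D (P2): min(8, 1) = 1
Root (P1): max(3, 1) = 3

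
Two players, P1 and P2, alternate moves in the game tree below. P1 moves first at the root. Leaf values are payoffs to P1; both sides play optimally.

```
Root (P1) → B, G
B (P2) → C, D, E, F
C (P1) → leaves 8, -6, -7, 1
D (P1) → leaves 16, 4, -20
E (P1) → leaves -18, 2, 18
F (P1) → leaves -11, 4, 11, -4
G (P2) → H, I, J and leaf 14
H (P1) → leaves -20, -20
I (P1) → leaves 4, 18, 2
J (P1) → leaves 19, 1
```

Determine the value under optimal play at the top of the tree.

C (P1): max(8, -6, -7, 1) = 8
D (P1): max(16, 4, -20) = 16
E (P1): max(-18, 2, 18) = 18
F (P1): max(-11, 4, 11, -4) = 11
B (P2): min(8, 16, 18, 11) = 8
H (P1): max(-20, -20) = -20
I (P1): max(4, 18, 2) = 18
J (P1): max(19, 1) = 19
G (P2): min(-20, 18, 19, 14) = -20
Root (P1): max(8, -20) = 8

8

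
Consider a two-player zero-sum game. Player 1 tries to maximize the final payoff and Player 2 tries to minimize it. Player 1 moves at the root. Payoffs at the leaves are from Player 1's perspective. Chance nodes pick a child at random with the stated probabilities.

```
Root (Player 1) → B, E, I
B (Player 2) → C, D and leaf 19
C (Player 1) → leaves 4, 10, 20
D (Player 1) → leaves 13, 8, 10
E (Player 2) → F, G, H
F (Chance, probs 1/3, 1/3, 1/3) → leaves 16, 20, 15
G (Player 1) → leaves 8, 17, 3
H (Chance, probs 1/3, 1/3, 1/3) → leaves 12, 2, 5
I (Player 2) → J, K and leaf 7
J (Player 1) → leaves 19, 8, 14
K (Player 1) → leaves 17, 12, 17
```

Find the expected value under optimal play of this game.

C (Player 1): max(4, 10, 20) = 20
D (Player 1): max(13, 8, 10) = 13
B (Player 2): min(20, 13, 19) = 13
F (Chance): 1/3·16 + 1/3·20 + 1/3·15 = 17
G (Player 1): max(8, 17, 3) = 17
H (Chance): 1/3·12 + 1/3·2 + 1/3·5 = 6.33
E (Player 2): min(17, 17, 6.33) = 6.33
J (Player 1): max(19, 8, 14) = 19
K (Player 1): max(17, 12, 17) = 17
I (Player 2): min(19, 17, 7) = 7
Root (Player 1): max(13, 6.33, 7) = 13

13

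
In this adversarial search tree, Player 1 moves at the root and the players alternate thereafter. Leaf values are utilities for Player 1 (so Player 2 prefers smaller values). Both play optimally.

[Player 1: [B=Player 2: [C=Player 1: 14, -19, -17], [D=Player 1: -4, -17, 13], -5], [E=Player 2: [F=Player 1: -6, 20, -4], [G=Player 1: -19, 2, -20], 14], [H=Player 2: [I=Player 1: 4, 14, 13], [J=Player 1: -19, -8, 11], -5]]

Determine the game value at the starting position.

C (Player 1): max(14, -19, -17) = 14
D (Player 1): max(-4, -17, 13) = 13
B (Player 2): min(14, 13, -5) = -5
F (Player 1): max(-6, 20, -4) = 20
G (Player 1): max(-19, 2, -20) = 2
E (Player 2): min(20, 2, 14) = 2
I (Player 1): max(4, 14, 13) = 14
J (Player 1): max(-19, -8, 11) = 11
H (Player 2): min(14, 11, -5) = -5
Root (Player 1): max(-5, 2, -5) = 2

2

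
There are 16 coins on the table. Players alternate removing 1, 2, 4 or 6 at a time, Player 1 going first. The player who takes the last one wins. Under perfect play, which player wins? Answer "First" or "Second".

Positions where the player to move wins (W) vs loses (L):
i:   0  1  2  3  4  5  6  7  8  9 10 11 12 13 14 15 16
     L  W  W  L  W  W  W  W  L  W  W  L  W  W  W  W  L
Position 16 is L, so the second player wins.

Second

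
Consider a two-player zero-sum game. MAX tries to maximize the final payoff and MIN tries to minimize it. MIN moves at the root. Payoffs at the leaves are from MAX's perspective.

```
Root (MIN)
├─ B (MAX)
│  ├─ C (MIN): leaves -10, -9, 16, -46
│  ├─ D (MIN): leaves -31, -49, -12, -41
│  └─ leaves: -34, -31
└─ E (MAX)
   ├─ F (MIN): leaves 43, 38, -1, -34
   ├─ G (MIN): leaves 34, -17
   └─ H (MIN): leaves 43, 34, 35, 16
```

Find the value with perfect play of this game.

-31

C (MIN): min(-10, -9, 16, -46) = -46
D (MIN): min(-31, -49, -12, -41) = -49
B (MAX): max(-46, -49, -34, -31) = -31
F (MIN): min(43, 38, -1, -34) = -34
G (MIN): min(34, -17) = -17
H (MIN): min(43, 34, 35, 16) = 16
E (MAX): max(-34, -17, 16) = 16
Root (MIN): min(-31, 16) = -31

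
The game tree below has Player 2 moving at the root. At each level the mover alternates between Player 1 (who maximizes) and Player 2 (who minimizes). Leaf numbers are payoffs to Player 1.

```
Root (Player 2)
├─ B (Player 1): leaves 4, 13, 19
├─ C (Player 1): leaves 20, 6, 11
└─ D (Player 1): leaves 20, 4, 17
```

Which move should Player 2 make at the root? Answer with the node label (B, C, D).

B

B (Player 1): max(4, 13, 19) = 19
C (Player 1): max(20, 6, 11) = 20
D (Player 1): max(20, 4, 17) = 20
Root (Player 2): min(19, 20, 20) = 19
Player 2 picks the child with the lowest value: B (value 19).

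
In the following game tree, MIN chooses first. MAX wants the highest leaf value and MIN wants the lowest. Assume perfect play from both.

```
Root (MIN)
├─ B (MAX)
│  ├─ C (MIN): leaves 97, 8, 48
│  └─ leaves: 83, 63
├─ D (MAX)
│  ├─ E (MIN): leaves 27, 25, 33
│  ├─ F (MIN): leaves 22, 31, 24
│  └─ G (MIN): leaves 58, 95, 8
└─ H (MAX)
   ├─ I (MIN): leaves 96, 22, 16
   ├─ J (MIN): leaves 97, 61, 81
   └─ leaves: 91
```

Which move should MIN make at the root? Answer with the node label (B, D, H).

C (MIN): min(97, 8, 48) = 8
B (MAX): max(8, 83, 63) = 83
E (MIN): min(27, 25, 33) = 25
F (MIN): min(22, 31, 24) = 22
G (MIN): min(58, 95, 8) = 8
D (MAX): max(25, 22, 8) = 25
I (MIN): min(96, 22, 16) = 16
J (MIN): min(97, 61, 81) = 61
H (MAX): max(16, 61, 91) = 91
Root (MIN): min(83, 25, 91) = 25
MIN picks the child with the lowest value: D (value 25).

D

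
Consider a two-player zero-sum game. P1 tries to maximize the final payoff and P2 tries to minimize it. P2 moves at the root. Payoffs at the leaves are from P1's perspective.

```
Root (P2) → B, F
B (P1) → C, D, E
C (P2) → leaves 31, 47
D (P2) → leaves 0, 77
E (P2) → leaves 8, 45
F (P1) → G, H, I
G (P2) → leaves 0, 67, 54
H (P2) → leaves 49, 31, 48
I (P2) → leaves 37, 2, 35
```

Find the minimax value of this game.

C (P2): min(31, 47) = 31
D (P2): min(0, 77) = 0
E (P2): min(8, 45) = 8
B (P1): max(31, 0, 8) = 31
G (P2): min(0, 67, 54) = 0
H (P2): min(49, 31, 48) = 31
I (P2): min(37, 2, 35) = 2
F (P1): max(0, 31, 2) = 31
Root (P2): min(31, 31) = 31

31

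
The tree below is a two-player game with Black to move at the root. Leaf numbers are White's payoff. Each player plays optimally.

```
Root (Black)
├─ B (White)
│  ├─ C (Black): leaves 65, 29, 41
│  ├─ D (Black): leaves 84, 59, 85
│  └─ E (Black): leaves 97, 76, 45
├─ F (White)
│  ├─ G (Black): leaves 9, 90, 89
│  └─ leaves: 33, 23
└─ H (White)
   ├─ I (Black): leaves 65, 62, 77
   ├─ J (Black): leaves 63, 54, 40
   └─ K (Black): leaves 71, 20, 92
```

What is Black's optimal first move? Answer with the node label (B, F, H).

F

C (Black): min(65, 29, 41) = 29
D (Black): min(84, 59, 85) = 59
E (Black): min(97, 76, 45) = 45
B (White): max(29, 59, 45) = 59
G (Black): min(9, 90, 89) = 9
F (White): max(9, 33, 23) = 33
I (Black): min(65, 62, 77) = 62
J (Black): min(63, 54, 40) = 40
K (Black): min(71, 20, 92) = 20
H (White): max(62, 40, 20) = 62
Root (Black): min(59, 33, 62) = 33
Black picks the child with the lowest value: F (value 33).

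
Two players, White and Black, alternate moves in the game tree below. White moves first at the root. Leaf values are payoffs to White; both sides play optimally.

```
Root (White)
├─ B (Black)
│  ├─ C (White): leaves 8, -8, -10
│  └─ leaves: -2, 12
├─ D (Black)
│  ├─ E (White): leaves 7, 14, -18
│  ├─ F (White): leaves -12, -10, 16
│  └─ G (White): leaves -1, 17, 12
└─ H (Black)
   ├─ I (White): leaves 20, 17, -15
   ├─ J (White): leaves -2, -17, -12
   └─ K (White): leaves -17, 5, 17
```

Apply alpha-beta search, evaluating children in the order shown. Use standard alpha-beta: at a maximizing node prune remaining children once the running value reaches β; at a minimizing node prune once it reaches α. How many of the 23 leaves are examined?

19

C [α=-∞,β=+∞]: v=8
B [α=-∞,β=+∞]: v=-2
E [α=-2,β=+∞]: v=14
F [α=-2,β=14]: v=16
G [α=-2,β=14]: v=17 after child 2 ≥ β → β-cutoff, skip 1
D [α=-2,β=+∞]: v=14
I [α=14,β=+∞]: v=20
J [α=14,β=20]: v=-2
H [α=14,β=+∞]: v=-2 after child 2 ≤ α → α-cutoff, skip 1
Root [α=-∞,β=+∞]: v=14
Leaves evaluated: 19 of 23.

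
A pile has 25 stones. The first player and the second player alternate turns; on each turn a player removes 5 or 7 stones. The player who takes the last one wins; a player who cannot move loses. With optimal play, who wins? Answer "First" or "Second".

Mark each pile size as W (mover wins) or L (mover loses):
i:   0  1  2  3  4  5  6  7  8  9 10 11 12 13 14 15 16 17 18 19 20 21 22 23 24 25
     L  L  L  L  L  W  W  W  W  W  W  W  L  L  L  L  L  W  W  W  W  W  W  W  L  L
Position 25 is L, so the second player wins.

Second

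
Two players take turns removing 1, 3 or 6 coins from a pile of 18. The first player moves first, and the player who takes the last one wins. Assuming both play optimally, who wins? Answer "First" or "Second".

Second

Mark each pile size as W (mover wins) or L (mover loses):
i:   0  1  2  3  4  5  6  7  8  9 10 11 12 13 14 15 16 17 18
     L  W  L  W  L  W  W  W  W  L  W  L  W  L  W  W  W  W  L
Position 18 is L, so the second player wins.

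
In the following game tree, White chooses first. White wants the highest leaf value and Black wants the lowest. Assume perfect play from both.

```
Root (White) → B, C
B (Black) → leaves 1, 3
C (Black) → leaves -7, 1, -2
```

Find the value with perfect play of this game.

B (Black): min(1, 3) = 1
C (Black): min(-7, 1, -2) = -7
Root (White): max(1, -7) = 1

1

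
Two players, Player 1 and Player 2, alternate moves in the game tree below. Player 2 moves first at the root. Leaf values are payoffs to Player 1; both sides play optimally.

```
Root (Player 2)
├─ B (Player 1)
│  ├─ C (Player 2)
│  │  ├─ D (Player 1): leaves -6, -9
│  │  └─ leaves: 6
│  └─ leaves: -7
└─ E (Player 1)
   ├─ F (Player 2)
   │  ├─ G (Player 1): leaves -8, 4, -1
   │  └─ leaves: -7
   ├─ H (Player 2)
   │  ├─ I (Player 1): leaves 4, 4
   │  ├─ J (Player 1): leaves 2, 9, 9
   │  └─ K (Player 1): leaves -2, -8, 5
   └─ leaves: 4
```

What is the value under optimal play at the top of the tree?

D (Player 1): max(-6, -9) = -6
C (Player 2): min(-6, 6) = -6
B (Player 1): max(-6, -7) = -6
G (Player 1): max(-8, 4, -1) = 4
F (Player 2): min(4, -7) = -7
I (Player 1): max(4, 4) = 4
J (Player 1): max(2, 9, 9) = 9
K (Player 1): max(-2, -8, 5) = 5
H (Player 2): min(4, 9, 5) = 4
E (Player 1): max(-7, 4, 4) = 4
Root (Player 2): min(-6, 4) = -6

-6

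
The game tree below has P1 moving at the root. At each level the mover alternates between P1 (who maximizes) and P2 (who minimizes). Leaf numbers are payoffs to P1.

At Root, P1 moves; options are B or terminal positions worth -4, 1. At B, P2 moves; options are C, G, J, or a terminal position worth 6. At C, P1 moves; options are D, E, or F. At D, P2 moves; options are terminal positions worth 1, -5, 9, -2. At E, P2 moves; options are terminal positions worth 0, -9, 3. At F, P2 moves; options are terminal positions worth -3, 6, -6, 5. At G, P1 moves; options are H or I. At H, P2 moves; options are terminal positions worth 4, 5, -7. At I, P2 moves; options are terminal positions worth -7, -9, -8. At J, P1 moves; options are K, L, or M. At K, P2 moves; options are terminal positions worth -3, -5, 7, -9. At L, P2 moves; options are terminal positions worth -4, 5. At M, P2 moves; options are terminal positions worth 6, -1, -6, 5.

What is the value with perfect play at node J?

K: min(-3, -5, 7, -9) = -9
L: min(-4, 5) = -4
M: min(6, -1, -6, 5) = -6
J: max(-9, -4, -6) = -4

-4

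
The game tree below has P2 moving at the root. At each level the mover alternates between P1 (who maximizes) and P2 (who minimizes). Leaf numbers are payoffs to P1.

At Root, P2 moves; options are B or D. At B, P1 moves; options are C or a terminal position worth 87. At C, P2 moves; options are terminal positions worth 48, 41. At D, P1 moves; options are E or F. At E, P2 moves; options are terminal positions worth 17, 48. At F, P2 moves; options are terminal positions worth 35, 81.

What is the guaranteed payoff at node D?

E: min(17, 48) = 17
F: min(35, 81) = 35
D: max(17, 35) = 35

35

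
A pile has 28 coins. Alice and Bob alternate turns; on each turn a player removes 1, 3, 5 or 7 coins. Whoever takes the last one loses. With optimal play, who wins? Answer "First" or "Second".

Positions where the player to move wins (W) vs loses (L):
i:   0  1  2  3  4  5  6  7  8  9 10 11 12 13 14 15 16 17 18 19 20 21 22 23 24 25 26 27 28
     W  L  W  L  W  L  W  L  W  L  W  L  W  L  W  L  W  L  W  L  W  L  W  L  W  L  W  L  W
Position 28 is W, so the first player wins.

First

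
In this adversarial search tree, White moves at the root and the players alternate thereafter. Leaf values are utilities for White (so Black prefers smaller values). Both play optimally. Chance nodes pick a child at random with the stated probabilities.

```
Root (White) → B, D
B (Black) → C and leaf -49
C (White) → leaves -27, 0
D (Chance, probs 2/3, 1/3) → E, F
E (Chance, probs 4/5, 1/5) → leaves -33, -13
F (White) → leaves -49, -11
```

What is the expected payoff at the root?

C (White): max(-27, 0) = 0
B (Black): min(0, -49) = -49
E (Chance): 4/5·-33 + 1/5·-13 = -29
F (White): max(-49, -11) = -11
D (Chance): 2/3·-29 + 1/3·-11 = -23
Root (White): max(-49, -23) = -23

-23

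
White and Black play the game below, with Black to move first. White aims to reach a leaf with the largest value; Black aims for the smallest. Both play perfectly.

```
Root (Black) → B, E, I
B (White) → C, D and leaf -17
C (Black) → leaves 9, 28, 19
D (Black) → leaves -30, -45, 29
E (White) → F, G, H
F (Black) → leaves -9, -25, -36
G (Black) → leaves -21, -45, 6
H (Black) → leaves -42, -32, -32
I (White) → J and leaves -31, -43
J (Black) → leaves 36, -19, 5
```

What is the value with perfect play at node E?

-36

F: min(-9, -25, -36) = -36
G: min(-21, -45, 6) = -45
H: min(-42, -32, -32) = -42
E: max(-36, -45, -42) = -36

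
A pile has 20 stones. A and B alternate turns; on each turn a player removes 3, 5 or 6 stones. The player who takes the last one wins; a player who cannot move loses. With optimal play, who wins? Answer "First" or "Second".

Compute winning (W) and losing (L) positions by backward induction:
i:   0  1  2  3  4  5  6  7  8  9 10 11 12 13 14 15 16 17 18 19 20
     L  L  L  W  W  W  W  W  W  L  L  L  W  W  W  W  W  W  L  L  L
Position 20 is L, so the second player wins.

Second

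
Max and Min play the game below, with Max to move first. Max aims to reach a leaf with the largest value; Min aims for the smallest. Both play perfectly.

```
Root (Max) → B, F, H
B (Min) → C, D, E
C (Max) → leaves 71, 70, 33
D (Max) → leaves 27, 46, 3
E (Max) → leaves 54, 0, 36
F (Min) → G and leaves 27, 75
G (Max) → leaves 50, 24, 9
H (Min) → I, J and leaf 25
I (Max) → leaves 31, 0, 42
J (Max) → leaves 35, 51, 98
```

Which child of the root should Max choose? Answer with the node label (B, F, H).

B

C (Max): max(71, 70, 33) = 71
D (Max): max(27, 46, 3) = 46
E (Max): max(54, 0, 36) = 54
B (Min): min(71, 46, 54) = 46
G (Max): max(50, 24, 9) = 50
F (Min): min(50, 27, 75) = 27
I (Max): max(31, 0, 42) = 42
J (Max): max(35, 51, 98) = 98
H (Min): min(42, 98, 25) = 25
Root (Max): max(46, 27, 25) = 46
Max picks the child with the highest value: B (value 46).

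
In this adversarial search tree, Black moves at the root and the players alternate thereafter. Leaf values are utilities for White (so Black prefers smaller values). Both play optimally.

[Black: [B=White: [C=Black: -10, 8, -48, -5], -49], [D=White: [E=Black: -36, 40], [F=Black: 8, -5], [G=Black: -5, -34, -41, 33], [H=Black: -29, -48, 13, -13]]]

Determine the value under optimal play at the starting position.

-48

C (Black): min(-10, 8, -48, -5) = -48
B (White): max(-48, -49) = -48
E (Black): min(-36, 40) = -36
F (Black): min(8, -5) = -5
G (Black): min(-5, -34, -41, 33) = -41
H (Black): min(-29, -48, 13, -13) = -48
D (White): max(-36, -5, -41, -48) = -5
Root (Black): min(-48, -5) = -48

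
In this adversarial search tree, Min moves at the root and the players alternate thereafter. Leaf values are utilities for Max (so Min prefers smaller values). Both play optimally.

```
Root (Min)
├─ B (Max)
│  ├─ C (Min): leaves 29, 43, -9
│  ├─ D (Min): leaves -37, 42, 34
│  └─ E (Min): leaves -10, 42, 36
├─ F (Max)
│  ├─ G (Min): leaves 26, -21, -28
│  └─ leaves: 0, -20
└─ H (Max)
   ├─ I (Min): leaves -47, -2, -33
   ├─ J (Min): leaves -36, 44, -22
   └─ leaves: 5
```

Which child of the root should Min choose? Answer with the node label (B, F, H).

C (Min): min(29, 43, -9) = -9
D (Min): min(-37, 42, 34) = -37
E (Min): min(-10, 42, 36) = -10
B (Max): max(-9, -37, -10) = -9
G (Min): min(26, -21, -28) = -28
F (Max): max(-28, 0, -20) = 0
I (Min): min(-47, -2, -33) = -47
J (Min): min(-36, 44, -22) = -36
H (Max): max(-47, -36, 5) = 5
Root (Min): min(-9, 0, 5) = -9
Min picks the child with the lowest value: B (value -9).

B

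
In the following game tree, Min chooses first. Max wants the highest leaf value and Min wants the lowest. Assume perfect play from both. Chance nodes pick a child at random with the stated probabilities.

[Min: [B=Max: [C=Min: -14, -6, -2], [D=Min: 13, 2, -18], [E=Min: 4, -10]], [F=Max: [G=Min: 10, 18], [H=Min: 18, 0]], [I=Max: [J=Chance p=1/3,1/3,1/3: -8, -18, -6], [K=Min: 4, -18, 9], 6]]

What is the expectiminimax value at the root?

C (Min): min(-14, -6, -2) = -14
D (Min): min(13, 2, -18) = -18
E (Min): min(4, -10) = -10
B (Max): max(-14, -18, -10) = -10
G (Min): min(10, 18) = 10
H (Min): min(18, 0) = 0
F (Max): max(10, 0) = 10
J (Chance): 1/3·-8 + 1/3·-18 + 1/3·-6 = -10.67
K (Min): min(4, -18, 9) = -18
I (Max): max(-10.67, -18, 6) = 6
Root (Min): min(-10, 10, 6) = -10

-10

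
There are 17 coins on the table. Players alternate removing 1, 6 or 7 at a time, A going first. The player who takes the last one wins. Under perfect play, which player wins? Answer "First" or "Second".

Compute winning (W) and losing (L) positions by backward induction:
i:   0  1  2  3  4  5  6  7  8  9 10 11 12 13 14 15 16 17
     L  W  L  W  L  W  W  W  W  W  W  W  L  W  L  W  L  W
Position 17 is W, so the first player wins.

First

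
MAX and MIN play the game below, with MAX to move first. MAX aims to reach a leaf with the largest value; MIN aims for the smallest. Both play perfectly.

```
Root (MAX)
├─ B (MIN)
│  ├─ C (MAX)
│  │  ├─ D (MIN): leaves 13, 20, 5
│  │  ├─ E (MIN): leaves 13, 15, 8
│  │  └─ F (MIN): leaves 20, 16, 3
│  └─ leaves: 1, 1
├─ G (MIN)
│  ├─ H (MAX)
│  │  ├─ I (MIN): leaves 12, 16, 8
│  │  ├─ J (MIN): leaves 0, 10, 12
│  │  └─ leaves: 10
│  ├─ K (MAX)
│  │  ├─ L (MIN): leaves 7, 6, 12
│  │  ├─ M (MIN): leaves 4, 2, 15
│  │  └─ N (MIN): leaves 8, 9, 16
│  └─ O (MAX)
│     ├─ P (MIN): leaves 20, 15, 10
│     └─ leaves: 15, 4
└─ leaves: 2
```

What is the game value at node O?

15

P: min(20, 15, 10) = 10
O: max(10, 15, 4) = 15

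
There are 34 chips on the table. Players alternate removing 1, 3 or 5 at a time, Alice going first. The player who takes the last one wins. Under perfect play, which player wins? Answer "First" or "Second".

Compute winning (W) and losing (L) positions by backward induction:
i:   0  1  2  3  4  5  6  7  8  9 10 11 12 13 14 15 16 17 18 19 20 21 22 23 24 25 26 27 28 29 30 31 32 33 34
     L  W  L  W  L  W  L  W  L  W  L  W  L  W  L  W  L  W  L  W  L  W  L  W  L  W  L  W  L  W  L  W  L  W  L
Position 34 is L, so the second player wins.

Second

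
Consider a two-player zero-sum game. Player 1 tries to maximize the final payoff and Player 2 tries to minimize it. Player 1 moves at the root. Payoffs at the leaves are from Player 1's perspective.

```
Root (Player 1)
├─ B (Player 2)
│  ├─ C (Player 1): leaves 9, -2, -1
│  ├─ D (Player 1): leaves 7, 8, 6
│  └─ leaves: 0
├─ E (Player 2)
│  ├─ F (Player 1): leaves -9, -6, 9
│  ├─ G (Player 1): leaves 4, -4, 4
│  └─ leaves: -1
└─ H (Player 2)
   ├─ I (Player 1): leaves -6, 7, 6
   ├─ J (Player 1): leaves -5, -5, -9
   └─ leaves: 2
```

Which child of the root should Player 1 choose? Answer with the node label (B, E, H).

C (Player 1): max(9, -2, -1) = 9
D (Player 1): max(7, 8, 6) = 8
B (Player 2): min(9, 8, 0) = 0
F (Player 1): max(-9, -6, 9) = 9
G (Player 1): max(4, -4, 4) = 4
E (Player 2): min(9, 4, -1) = -1
I (Player 1): max(-6, 7, 6) = 7
J (Player 1): max(-5, -5, -9) = -5
H (Player 2): min(7, -5, 2) = -5
Root (Player 1): max(0, -1, -5) = 0
Player 1 picks the child with the highest value: B (value 0).

B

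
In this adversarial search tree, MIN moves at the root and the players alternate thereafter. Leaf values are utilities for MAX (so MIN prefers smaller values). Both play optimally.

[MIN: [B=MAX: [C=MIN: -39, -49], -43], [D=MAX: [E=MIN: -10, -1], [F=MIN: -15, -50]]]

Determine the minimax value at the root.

-43

C (MIN): min(-39, -49) = -49
B (MAX): max(-49, -43) = -43
E (MIN): min(-10, -1) = -10
F (MIN): min(-15, -50) = -50
D (MAX): max(-10, -50) = -10
Root (MIN): min(-43, -10) = -43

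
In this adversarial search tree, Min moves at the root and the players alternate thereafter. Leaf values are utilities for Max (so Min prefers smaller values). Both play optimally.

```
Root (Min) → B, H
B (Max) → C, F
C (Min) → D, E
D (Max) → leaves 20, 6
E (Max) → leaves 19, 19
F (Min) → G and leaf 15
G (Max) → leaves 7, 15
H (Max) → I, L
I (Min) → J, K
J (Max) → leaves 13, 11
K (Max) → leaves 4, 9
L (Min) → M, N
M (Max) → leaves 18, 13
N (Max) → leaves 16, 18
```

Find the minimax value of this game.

D (Max): max(20, 6) = 20
E (Max): max(19, 19) = 19
C (Min): min(20, 19) = 19
G (Max): max(7, 15) = 15
F (Min): min(15, 15) = 15
B (Max): max(19, 15) = 19
J (Max): max(13, 11) = 13
K (Max): max(4, 9) = 9
I (Min): min(13, 9) = 9
M (Max): max(18, 13) = 18
N (Max): max(16, 18) = 18
L (Min): min(18, 18) = 18
H (Max): max(9, 18) = 18
Root (Min): min(19, 18) = 18

18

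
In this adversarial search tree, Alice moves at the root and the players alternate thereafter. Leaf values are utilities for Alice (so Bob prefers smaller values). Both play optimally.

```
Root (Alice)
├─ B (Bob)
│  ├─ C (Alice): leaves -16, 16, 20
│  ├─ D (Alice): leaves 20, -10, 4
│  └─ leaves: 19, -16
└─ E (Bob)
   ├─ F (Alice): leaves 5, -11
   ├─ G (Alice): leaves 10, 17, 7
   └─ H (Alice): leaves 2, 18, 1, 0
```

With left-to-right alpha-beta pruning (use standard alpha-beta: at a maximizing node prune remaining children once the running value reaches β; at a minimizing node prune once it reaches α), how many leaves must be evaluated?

C [α=-∞,β=+∞]: v=20
D [α=-∞,β=20]: v=20 after child 1 ≥ β → β-cutoff, skip 2
B [α=-∞,β=+∞]: v=-16
F [α=-16,β=+∞]: v=5
G [α=-16,β=5]: v=10 after child 1 ≥ β → β-cutoff, skip 2
H [α=-16,β=5]: v=18 after child 2 ≥ β → β-cutoff, skip 2
E [α=-16,β=+∞]: v=5
Root [α=-∞,β=+∞]: v=5
Leaves evaluated: 11 of 17.

11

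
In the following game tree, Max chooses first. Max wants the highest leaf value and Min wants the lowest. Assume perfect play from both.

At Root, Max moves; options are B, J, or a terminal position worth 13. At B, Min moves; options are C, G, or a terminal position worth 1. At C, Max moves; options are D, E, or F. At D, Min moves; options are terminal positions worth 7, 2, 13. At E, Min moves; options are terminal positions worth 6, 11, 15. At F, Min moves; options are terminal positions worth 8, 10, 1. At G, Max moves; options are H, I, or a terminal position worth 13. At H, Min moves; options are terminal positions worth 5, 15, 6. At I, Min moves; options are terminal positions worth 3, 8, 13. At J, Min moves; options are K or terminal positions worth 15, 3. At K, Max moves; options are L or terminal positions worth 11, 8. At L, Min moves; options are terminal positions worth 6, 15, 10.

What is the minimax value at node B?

D: min(7, 2, 13) = 2
E: min(6, 11, 15) = 6
F: min(8, 10, 1) = 1
C: max(2, 6, 1) = 6
H: min(5, 15, 6) = 5
I: min(3, 8, 13) = 3
G: max(5, 3, 13) = 13
B: min(6, 13, 1) = 1

1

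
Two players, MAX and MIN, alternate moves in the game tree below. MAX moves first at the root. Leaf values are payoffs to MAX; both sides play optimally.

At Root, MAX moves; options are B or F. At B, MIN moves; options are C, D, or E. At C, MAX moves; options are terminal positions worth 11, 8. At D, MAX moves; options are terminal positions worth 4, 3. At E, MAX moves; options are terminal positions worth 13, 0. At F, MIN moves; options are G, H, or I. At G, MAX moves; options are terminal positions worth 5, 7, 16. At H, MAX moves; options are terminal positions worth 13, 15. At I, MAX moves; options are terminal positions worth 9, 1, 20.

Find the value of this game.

C (MAX): max(11, 8) = 11
D (MAX): max(4, 3) = 4
E (MAX): max(13, 0) = 13
B (MIN): min(11, 4, 13) = 4
G (MAX): max(5, 7, 16) = 16
H (MAX): max(13, 15) = 15
I (MAX): max(9, 1, 20) = 20
F (MIN): min(16, 15, 20) = 15
Root (MAX): max(4, 15) = 15

15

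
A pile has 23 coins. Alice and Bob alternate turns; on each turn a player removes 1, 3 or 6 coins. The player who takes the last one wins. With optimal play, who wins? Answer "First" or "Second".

Positions where the player to move wins (W) vs loses (L):
i:   0  1  2  3  4  5  6  7  8  9 10 11 12 13 14 15 16 17 18 19 20 21 22 23
     L  W  L  W  L  W  W  W  W  L  W  L  W  L  W  W  W  W  L  W  L  W  L  W
Position 23 is W, so the first player wins.

First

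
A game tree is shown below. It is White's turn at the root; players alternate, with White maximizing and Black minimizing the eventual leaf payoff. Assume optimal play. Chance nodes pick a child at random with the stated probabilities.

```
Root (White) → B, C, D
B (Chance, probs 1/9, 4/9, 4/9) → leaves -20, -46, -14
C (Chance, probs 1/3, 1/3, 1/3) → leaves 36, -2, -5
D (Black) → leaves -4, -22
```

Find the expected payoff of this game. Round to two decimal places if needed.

B (Chance): 1/9·-20 + 4/9·-46 + 4/9·-14 = -28.89
C (Chance): 1/3·36 + 1/3·-2 + 1/3·-5 = 9.67
D (Black): min(-4, -22) = -22
Root (White): max(-28.89, 9.67, -22) = 9.67

9.67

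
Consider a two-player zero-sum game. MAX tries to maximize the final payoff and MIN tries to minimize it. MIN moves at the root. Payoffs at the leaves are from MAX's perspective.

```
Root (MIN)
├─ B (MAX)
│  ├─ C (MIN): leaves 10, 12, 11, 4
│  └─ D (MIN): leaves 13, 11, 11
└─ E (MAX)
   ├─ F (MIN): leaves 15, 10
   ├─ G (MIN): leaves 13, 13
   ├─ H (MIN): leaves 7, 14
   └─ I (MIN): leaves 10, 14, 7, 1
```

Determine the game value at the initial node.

11

C (MIN): min(10, 12, 11, 4) = 4
D (MIN): min(13, 11, 11) = 11
B (MAX): max(4, 11) = 11
F (MIN): min(15, 10) = 10
G (MIN): min(13, 13) = 13
H (MIN): min(7, 14) = 7
I (MIN): min(10, 14, 7, 1) = 1
E (MAX): max(10, 13, 7, 1) = 13
Root (MIN): min(11, 13) = 11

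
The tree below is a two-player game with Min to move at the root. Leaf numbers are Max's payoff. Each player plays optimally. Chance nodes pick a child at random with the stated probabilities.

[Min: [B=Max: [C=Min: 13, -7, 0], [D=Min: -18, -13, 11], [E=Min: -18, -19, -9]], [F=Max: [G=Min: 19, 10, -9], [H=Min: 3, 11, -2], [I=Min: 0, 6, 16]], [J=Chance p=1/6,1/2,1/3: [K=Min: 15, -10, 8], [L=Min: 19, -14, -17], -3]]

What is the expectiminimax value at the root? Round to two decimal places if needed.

-11.17

C (Min): min(13, -7, 0) = -7
D (Min): min(-18, -13, 11) = -18
E (Min): min(-18, -19, -9) = -19
B (Max): max(-7, -18, -19) = -7
G (Min): min(19, 10, -9) = -9
H (Min): min(3, 11, -2) = -2
I (Min): min(0, 6, 16) = 0
F (Max): max(-9, -2, 0) = 0
K (Min): min(15, -10, 8) = -10
L (Min): min(19, -14, -17) = -17
J (Chance): 1/6·-10 + 1/2·-17 + 1/3·-3 = -11.17
Root (Min): min(-7, 0, -11.17) = -11.17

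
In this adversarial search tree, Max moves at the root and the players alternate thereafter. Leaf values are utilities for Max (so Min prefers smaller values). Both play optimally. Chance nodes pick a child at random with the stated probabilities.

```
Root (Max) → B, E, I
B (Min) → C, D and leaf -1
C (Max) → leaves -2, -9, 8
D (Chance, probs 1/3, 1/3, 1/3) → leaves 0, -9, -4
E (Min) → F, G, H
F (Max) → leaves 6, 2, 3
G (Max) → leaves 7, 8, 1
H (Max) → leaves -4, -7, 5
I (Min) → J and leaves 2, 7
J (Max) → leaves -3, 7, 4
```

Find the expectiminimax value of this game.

5

C (Max): max(-2, -9, 8) = 8
D (Chance): 1/3·0 + 1/3·-9 + 1/3·-4 = -4.33
B (Min): min(8, -4.33, -1) = -4.33
F (Max): max(6, 2, 3) = 6
G (Max): max(7, 8, 1) = 8
H (Max): max(-4, -7, 5) = 5
E (Min): min(6, 8, 5) = 5
J (Max): max(-3, 7, 4) = 7
I (Min): min(7, 2, 7) = 2
Root (Max): max(-4.33, 5, 2) = 5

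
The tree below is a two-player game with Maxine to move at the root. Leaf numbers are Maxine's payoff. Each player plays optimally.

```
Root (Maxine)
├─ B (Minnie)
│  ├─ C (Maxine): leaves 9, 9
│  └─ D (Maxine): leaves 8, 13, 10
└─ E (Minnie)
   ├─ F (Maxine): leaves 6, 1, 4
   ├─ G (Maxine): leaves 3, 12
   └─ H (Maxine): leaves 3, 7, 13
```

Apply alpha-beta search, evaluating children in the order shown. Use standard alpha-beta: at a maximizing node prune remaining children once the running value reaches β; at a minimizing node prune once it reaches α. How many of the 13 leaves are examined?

7

C [α=-∞,β=+∞]: v=9
D [α=-∞,β=9]: v=13 after child 2 ≥ β → β-cutoff, skip 1
B [α=-∞,β=+∞]: v=9
F [α=9,β=+∞]: v=6
E [α=9,β=+∞]: v=6 after child 1 ≤ α → α-cutoff, skip 2
Root [α=-∞,β=+∞]: v=9
Leaves evaluated: 7 of 13.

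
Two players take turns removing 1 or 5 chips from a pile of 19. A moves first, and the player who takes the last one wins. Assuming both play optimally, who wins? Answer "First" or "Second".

Compute winning (W) and losing (L) positions by backward induction:
i:   0  1  2  3  4  5  6  7  8  9 10 11 12 13 14 15 16 17 18 19
     L  W  L  W  L  W  L  W  L  W  L  W  L  W  L  W  L  W  L  W
Position 19 is W, so the first player wins.

First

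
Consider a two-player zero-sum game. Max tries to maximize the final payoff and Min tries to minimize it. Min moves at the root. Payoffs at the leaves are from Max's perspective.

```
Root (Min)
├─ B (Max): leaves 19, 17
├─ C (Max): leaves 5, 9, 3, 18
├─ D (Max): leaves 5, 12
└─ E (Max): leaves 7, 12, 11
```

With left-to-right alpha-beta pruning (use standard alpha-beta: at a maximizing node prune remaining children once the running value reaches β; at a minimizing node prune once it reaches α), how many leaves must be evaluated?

B [α=-∞,β=+∞]: v=19
C [α=-∞,β=19]: v=18
D [α=-∞,β=18]: v=12
E [α=-∞,β=12]: v=12 after child 2 ≥ β → β-cutoff, skip 1
Root [α=-∞,β=+∞]: v=12
Leaves evaluated: 10 of 11.

10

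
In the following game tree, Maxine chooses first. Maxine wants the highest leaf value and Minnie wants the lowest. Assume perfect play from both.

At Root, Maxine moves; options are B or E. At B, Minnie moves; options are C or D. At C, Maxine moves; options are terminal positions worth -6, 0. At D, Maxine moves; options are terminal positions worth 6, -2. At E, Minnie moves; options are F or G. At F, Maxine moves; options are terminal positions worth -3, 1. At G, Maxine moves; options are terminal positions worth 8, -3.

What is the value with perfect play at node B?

C: max(-6, 0) = 0
D: max(6, -2) = 6
B: min(0, 6) = 0

0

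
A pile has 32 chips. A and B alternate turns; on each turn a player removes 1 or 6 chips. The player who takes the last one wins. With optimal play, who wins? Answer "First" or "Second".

Second

W/L table (W = player to move can force a win):
i:   0  1  2  3  4  5  6  7  8  9 10 11 12 13 14 15 16 17 18 19 20 21 22 23 24 25 26 27 28 29 30 31 32
     L  W  L  W  L  W  W  L  W  L  W  L  W  W  L  W  L  W  L  W  W  L  W  L  W  L  W  W  L  W  L  W  L
Position 32 is L, so the second player wins.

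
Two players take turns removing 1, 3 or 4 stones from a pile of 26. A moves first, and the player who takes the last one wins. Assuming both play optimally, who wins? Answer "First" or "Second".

First

Compute winning (W) and losing (L) positions by backward induction:
i:   0  1  2  3  4  5  6  7  8  9 10 11 12 13 14 15 16 17 18 19 20 21 22 23 24 25 26
     L  W  L  W  W  W  W  L  W  L  W  W  W  W  L  W  L  W  W  W  W  L  W  L  W  W  W
Position 26 is W, so the first player wins.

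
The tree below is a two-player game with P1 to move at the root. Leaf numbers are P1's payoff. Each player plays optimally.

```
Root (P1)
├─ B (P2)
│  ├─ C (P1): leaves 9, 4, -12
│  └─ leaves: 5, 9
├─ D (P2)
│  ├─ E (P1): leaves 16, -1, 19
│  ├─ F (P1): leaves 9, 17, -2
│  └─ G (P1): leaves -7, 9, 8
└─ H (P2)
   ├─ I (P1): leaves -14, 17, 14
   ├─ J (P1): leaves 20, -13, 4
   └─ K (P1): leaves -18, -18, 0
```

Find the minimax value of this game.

9

C (P1): max(9, 4, -12) = 9
B (P2): min(9, 5, 9) = 5
E (P1): max(16, -1, 19) = 19
F (P1): max(9, 17, -2) = 17
G (P1): max(-7, 9, 8) = 9
D (P2): min(19, 17, 9) = 9
I (P1): max(-14, 17, 14) = 17
J (P1): max(20, -13, 4) = 20
K (P1): max(-18, -18, 0) = 0
H (P2): min(17, 20, 0) = 0
Root (P1): max(5, 9, 0) = 9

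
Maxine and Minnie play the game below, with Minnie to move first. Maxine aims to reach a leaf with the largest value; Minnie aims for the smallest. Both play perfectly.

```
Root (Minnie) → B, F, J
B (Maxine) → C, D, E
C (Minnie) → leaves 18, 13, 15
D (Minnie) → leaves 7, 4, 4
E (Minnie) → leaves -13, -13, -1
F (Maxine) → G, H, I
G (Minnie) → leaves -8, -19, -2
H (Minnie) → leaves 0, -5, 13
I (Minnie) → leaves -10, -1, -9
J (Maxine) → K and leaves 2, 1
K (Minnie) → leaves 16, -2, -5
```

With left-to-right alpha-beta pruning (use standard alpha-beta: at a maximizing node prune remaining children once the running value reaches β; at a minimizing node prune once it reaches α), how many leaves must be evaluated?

15

C [α=-∞,β=+∞]: v=13
D [α=13,β=+∞]: v=7 after child 1 ≤ α → α-cutoff, skip 2
E [α=13,β=+∞]: v=-13 after child 1 ≤ α → α-cutoff, skip 2
B [α=-∞,β=+∞]: v=13
G [α=-∞,β=13]: v=-19
H [α=-19,β=13]: v=-5
I [α=-5,β=13]: v=-10 after child 1 ≤ α → α-cutoff, skip 2
F [α=-∞,β=13]: v=-5
K [α=-∞,β=-5]: v=-5
J [α=-∞,β=-5]: v=-5 after child 1 ≥ β → β-cutoff, skip 2
Root [α=-∞,β=+∞]: v=-5
Leaves evaluated: 15 of 23.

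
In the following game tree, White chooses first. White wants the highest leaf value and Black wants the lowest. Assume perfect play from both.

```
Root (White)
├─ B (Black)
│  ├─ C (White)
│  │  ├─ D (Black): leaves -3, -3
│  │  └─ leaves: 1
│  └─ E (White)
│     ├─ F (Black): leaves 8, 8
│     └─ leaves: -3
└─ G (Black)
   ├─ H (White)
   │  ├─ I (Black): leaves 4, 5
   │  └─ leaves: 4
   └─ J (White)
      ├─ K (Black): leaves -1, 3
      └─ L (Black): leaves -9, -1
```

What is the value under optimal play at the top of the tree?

D (Black): min(-3, -3) = -3
C (White): max(-3, 1) = 1
F (Black): min(8, 8) = 8
E (White): max(8, -3) = 8
B (Black): min(1, 8) = 1
I (Black): min(4, 5) = 4
H (White): max(4, 4) = 4
K (Black): min(-1, 3) = -1
L (Black): min(-9, -1) = -9
J (White): max(-1, -9) = -1
G (Black): min(4, -1) = -1
Root (White): max(1, -1) = 1

1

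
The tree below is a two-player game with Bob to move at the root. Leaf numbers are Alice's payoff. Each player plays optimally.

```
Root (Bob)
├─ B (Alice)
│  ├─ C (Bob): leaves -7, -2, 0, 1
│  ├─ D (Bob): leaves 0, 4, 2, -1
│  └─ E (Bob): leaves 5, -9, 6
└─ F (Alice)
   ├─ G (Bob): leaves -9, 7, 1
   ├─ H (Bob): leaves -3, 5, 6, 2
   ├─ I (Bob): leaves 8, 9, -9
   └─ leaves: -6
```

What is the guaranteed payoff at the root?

-3

C (Bob): min(-7, -2, 0, 1) = -7
D (Bob): min(0, 4, 2, -1) = -1
E (Bob): min(5, -9, 6) = -9
B (Alice): max(-7, -1, -9) = -1
G (Bob): min(-9, 7, 1) = -9
H (Bob): min(-3, 5, 6, 2) = -3
I (Bob): min(8, 9, -9) = -9
F (Alice): max(-9, -3, -9, -6) = -3
Root (Bob): min(-1, -3) = -3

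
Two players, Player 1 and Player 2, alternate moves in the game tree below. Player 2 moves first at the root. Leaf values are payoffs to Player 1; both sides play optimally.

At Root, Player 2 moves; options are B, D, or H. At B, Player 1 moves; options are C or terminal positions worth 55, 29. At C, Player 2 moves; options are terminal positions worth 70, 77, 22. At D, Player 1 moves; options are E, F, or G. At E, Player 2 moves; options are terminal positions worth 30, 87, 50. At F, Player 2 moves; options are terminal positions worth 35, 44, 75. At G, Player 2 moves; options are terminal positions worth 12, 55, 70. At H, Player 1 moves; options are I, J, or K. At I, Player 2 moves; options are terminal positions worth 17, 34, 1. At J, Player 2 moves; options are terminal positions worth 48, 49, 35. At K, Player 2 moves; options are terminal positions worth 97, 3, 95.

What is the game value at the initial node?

35

C (Player 2): min(70, 77, 22) = 22
B (Player 1): max(22, 55, 29) = 55
E (Player 2): min(30, 87, 50) = 30
F (Player 2): min(35, 44, 75) = 35
G (Player 2): min(12, 55, 70) = 12
D (Player 1): max(30, 35, 12) = 35
I (Player 2): min(17, 34, 1) = 1
J (Player 2): min(48, 49, 35) = 35
K (Player 2): min(97, 3, 95) = 3
H (Player 1): max(1, 35, 3) = 35
Root (Player 2): min(55, 35, 35) = 35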